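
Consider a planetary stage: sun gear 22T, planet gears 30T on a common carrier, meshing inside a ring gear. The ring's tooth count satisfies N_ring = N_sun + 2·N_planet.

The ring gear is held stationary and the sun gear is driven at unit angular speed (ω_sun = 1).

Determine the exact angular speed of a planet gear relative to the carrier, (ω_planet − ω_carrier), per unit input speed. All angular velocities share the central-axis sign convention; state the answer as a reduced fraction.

N_ring = 22 + 2·30 = 82
22(ω_s−ω_c) = −82(ω_r−ω_c),  ω_r=0, ω_s=1
22(1−ω_c) = −82(0−ω_c)  ⇒  104ω_c = 22  ⇒  ω_c = 11/52
sun–planet: 22·(1−11/52) = −30·(ω_p−ω_c)  ⇒  ω_p−ω_c = −(22/30)·(41/52) = -451/780

-451/780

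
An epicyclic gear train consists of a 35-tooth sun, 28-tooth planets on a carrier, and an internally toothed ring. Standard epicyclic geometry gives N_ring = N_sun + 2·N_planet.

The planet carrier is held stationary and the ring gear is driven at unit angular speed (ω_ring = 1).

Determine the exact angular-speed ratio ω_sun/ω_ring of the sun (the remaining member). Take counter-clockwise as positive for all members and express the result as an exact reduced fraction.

-13/5

N_ring = 35 + 2·28 = 91
35(ω_s−ω_c) = −91(ω_r−ω_c),  ω_c=0, ω_r=1
ω_s = 0 − (91/35)(1−0) = -13/5
ω_s/ω_r = -13/5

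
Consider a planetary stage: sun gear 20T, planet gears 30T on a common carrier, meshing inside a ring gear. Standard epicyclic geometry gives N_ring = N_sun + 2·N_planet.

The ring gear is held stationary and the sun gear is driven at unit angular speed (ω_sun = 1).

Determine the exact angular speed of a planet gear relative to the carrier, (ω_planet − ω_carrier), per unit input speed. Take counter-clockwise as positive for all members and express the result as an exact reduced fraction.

N_ring = 20 + 2·30 = 80
20(ω_s−ω_c) = −80(ω_r−ω_c),  ω_r=0, ω_s=1
20(1−ω_c) = −80(0−ω_c)  ⇒  100ω_c = 20  ⇒  ω_c = 1/5
sun–planet: 20·(1−1/5) = −30·(ω_p−ω_c)  ⇒  ω_p−ω_c = −(20/30)·(4/5) = -8/15

-8/15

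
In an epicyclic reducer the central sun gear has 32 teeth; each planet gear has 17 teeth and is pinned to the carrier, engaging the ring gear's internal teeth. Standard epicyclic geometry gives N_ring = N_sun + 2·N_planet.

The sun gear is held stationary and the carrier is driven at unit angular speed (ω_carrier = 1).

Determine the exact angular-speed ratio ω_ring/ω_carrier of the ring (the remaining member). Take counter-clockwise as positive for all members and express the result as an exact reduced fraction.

49/33

N_ring = 32 + 2·17 = 66
32(ω_s−ω_c) = −66(ω_r−ω_c),  ω_s=0, ω_c=1
ω_r = 1 − (32/66)(0−1) = 49/33
ω_r/ω_c = 49/33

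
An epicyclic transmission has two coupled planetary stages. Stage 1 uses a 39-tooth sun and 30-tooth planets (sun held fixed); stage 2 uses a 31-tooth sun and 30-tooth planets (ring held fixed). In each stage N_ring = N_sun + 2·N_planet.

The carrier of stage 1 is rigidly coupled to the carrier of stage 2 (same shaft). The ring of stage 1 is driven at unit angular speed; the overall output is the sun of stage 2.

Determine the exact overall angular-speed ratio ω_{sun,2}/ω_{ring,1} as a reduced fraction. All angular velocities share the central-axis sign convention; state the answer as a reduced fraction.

Stage 1: N_ring = 39 + 2·30 = 99
Stage 1: 39(ω_s−ω_c) = −99(ω_r−ω_c),  ω_s=0, ω_r=1
Stage 1: 39(0−ω_c) = −99(1−ω_c)  ⇒  138ω_c = 99  ⇒  ω_c = 33/46
  ⇒ ω_c¹/ω_r¹ = 33/46
Stage 2: N_ring = 31 + 2·30 = 91
Stage 2: 31(ω_s−ω_c) = −91(ω_r−ω_c),  ω_r=0, ω_c=1
Stage 2: ω_s = 1 − (91/31)(0−1) = 122/31
  ⇒ ω_s²/ω_c² = 122/31
Coupling ω_c² = ω_c¹ ⇒ overall = 33/46 × 122/31 = 2013/713

2013/713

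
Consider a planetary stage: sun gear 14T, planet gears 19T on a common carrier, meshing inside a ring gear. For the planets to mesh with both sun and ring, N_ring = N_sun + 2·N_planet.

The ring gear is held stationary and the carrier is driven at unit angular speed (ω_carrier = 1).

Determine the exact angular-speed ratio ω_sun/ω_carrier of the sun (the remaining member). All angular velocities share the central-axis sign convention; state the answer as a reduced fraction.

33/7

N_ring = 14 + 2·19 = 52
14(ω_s−ω_c) = −52(ω_r−ω_c),  ω_r=0, ω_c=1
ω_s = 1 − (52/14)(0−1) = 33/7
ω_s/ω_c = 33/7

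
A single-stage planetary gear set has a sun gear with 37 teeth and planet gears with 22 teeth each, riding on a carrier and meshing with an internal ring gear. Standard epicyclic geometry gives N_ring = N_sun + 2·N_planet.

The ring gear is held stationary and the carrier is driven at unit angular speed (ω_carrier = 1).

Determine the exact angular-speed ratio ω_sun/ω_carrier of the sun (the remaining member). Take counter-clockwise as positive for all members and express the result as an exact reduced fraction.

N_ring = 37 + 2·22 = 81
37(ω_s−ω_c) = −81(ω_r−ω_c),  ω_r=0, ω_c=1
ω_s = 1 − (81/37)(0−1) = 118/37
ω_s/ω_c = 118/37

118/37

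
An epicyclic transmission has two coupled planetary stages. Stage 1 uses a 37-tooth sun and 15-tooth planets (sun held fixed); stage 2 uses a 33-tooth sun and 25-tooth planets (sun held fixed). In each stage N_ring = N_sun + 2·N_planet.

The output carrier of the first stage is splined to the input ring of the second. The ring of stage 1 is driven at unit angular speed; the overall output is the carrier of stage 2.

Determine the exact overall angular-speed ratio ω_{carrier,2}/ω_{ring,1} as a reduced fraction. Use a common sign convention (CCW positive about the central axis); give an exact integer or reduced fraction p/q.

Stage 1: N_ring = 37 + 2·15 = 67
Stage 1: 37(ω_s−ω_c) = −67(ω_r−ω_c),  ω_s=0, ω_r=1
Stage 1: 37(0−ω_c) = −67(1−ω_c)  ⇒  104ω_c = 67  ⇒  ω_c = 67/104
  ⇒ ω_c¹/ω_r¹ = 67/104
Stage 2: N_ring = 33 + 2·25 = 83
Stage 2: 33(ω_s−ω_c) = −83(ω_r−ω_c),  ω_s=0, ω_r=1
Stage 2: 33(0−ω_c) = −83(1−ω_c)  ⇒  116ω_c = 83  ⇒  ω_c = 83/116
  ⇒ ω_c²/ω_r² = 83/116
Coupling ω_r² = ω_c¹ ⇒ overall = 67/104 × 83/116 = 5561/12064

5561/12064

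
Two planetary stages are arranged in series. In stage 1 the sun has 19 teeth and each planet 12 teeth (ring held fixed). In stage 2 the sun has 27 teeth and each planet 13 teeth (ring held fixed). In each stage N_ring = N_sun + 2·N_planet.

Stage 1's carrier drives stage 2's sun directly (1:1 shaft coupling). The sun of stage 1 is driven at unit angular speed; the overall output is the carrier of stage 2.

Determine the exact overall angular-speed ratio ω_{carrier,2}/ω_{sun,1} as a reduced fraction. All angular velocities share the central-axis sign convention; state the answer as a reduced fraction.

513/4960

Stage 1: N_ring = 19 + 2·12 = 43
Stage 1: 19(ω_s−ω_c) = −43(ω_r−ω_c),  ω_r=0, ω_s=1
Stage 1: 19(1−ω_c) = −43(0−ω_c)  ⇒  62ω_c = 19  ⇒  ω_c = 19/62
  ⇒ ω_c¹/ω_s¹ = 19/62
Stage 2: N_ring = 27 + 2·13 = 53
Stage 2: 27(ω_s−ω_c) = −53(ω_r−ω_c),  ω_r=0, ω_s=1
Stage 2: 27(1−ω_c) = −53(0−ω_c)  ⇒  80ω_c = 27  ⇒  ω_c = 27/80
  ⇒ ω_c²/ω_s² = 27/80
Coupling ω_s² = ω_c¹ ⇒ overall = 19/62 × 27/80 = 513/4960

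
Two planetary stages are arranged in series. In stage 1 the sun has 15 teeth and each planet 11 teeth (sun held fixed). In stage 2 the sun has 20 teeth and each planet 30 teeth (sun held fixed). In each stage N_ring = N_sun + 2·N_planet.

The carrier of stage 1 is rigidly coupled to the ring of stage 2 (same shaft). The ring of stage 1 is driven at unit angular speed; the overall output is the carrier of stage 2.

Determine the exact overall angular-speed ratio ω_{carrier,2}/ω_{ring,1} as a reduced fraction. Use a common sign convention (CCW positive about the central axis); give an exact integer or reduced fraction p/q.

Stage 1: N_ring = 15 + 2·11 = 37
Stage 1: 15(ω_s−ω_c) = −37(ω_r−ω_c),  ω_s=0, ω_r=1
Stage 1: 15(0−ω_c) = −37(1−ω_c)  ⇒  52ω_c = 37  ⇒  ω_c = 37/52
  ⇒ ω_c¹/ω_r¹ = 37/52
Stage 2: N_ring = 20 + 2·30 = 80
Stage 2: 20(ω_s−ω_c) = −80(ω_r−ω_c),  ω_s=0, ω_r=1
Stage 2: 20(0−ω_c) = −80(1−ω_c)  ⇒  100ω_c = 80  ⇒  ω_c = 4/5
  ⇒ ω_c²/ω_r² = 4/5
Coupling ω_r² = ω_c¹ ⇒ overall = 37/52 × 4/5 = 37/65

37/65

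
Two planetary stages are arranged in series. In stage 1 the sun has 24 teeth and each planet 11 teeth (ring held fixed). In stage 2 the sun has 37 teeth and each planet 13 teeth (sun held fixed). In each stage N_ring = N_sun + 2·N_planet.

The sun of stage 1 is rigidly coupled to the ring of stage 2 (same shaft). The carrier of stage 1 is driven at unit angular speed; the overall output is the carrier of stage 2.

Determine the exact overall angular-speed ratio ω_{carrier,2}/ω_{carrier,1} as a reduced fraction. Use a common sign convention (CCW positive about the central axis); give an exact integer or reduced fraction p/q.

Stage 1: N_ring = 24 + 2·11 = 46
Stage 1: 24(ω_s−ω_c) = −46(ω_r−ω_c),  ω_r=0, ω_c=1
Stage 1: ω_s = 1 − (46/24)(0−1) = 35/12
  ⇒ ω_s¹/ω_c¹ = 35/12
Stage 2: N_ring = 37 + 2·13 = 63
Stage 2: 37(ω_s−ω_c) = −63(ω_r−ω_c),  ω_s=0, ω_r=1
Stage 2: 37(0−ω_c) = −63(1−ω_c)  ⇒  100ω_c = 63  ⇒  ω_c = 63/100
  ⇒ ω_c²/ω_r² = 63/100
Coupling ω_r² = ω_s¹ ⇒ overall = 35/12 × 63/100 = 147/80

147/80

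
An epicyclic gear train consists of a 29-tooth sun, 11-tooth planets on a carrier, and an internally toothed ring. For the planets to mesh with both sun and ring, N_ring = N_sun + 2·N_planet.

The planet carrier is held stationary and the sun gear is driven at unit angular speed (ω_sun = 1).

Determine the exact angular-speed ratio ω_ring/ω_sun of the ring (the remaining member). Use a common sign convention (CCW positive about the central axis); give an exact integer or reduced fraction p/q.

-29/51

N_ring = 29 + 2·11 = 51
29(ω_s−ω_c) = −51(ω_r−ω_c),  ω_c=0, ω_s=1
ω_r = 0 − (29/51)(1−0) = -29/51
ω_r/ω_s = -29/51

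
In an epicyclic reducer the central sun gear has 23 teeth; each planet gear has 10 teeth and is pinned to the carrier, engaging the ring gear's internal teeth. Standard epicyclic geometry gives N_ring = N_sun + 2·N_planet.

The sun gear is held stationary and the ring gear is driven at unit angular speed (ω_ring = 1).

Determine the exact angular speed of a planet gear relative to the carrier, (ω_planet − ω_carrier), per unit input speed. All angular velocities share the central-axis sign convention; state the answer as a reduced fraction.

989/660

N_ring = 23 + 2·10 = 43
23(ω_s−ω_c) = −43(ω_r−ω_c),  ω_s=0, ω_r=1
23(0−ω_c) = −43(1−ω_c)  ⇒  66ω_c = 43  ⇒  ω_c = 43/66
sun–planet: 23·(0−43/66) = −10·(ω_p−ω_c)  ⇒  ω_p−ω_c = −(23/10)·(-43/66) = 989/660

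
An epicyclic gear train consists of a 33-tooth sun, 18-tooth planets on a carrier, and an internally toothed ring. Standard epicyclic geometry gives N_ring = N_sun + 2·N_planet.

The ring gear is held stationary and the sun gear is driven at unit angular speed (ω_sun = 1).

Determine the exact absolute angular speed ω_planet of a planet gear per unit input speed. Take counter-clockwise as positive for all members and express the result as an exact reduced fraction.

N_ring = 33 + 2·18 = 69
33(ω_s−ω_c) = −69(ω_r−ω_c),  ω_r=0, ω_s=1
33(1−ω_c) = −69(0−ω_c)  ⇒  102ω_c = 33  ⇒  ω_c = 11/34
sun–planet: 33·(1−11/34) = −18·(ω_p−ω_c)  ⇒  ω_p−ω_c = −(33/18)·(23/34) = -253/204
ω_p = 11/34 − 253/204 = -11/12

-11/12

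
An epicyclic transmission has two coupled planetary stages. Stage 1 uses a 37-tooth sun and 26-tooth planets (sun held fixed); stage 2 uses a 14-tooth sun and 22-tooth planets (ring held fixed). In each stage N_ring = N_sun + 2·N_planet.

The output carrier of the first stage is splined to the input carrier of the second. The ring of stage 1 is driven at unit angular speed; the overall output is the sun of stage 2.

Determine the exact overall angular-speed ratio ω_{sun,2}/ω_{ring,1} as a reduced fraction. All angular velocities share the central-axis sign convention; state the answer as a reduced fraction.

178/49

Stage 1: N_ring = 37 + 2·26 = 89
Stage 1: 37(ω_s−ω_c) = −89(ω_r−ω_c),  ω_s=0, ω_r=1
Stage 1: 37(0−ω_c) = −89(1−ω_c)  ⇒  126ω_c = 89  ⇒  ω_c = 89/126
  ⇒ ω_c¹/ω_r¹ = 89/126
Stage 2: N_ring = 14 + 2·22 = 58
Stage 2: 14(ω_s−ω_c) = −58(ω_r−ω_c),  ω_r=0, ω_c=1
Stage 2: ω_s = 1 − (58/14)(0−1) = 36/7
  ⇒ ω_s²/ω_c² = 36/7
Coupling ω_c² = ω_c¹ ⇒ overall = 89/126 × 36/7 = 178/49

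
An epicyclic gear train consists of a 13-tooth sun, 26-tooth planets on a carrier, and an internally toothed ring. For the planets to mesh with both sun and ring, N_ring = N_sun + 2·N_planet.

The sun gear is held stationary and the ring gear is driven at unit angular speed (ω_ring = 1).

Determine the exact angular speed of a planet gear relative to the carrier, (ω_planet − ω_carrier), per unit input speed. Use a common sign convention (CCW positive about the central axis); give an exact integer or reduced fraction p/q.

N_ring = 13 + 2·26 = 65
13(ω_s−ω_c) = −65(ω_r−ω_c),  ω_s=0, ω_r=1
13(0−ω_c) = −65(1−ω_c)  ⇒  78ω_c = 65  ⇒  ω_c = 5/6
sun–planet: 13·(0−5/6) = −26·(ω_p−ω_c)  ⇒  ω_p−ω_c = −(13/26)·(-5/6) = 5/12

5/12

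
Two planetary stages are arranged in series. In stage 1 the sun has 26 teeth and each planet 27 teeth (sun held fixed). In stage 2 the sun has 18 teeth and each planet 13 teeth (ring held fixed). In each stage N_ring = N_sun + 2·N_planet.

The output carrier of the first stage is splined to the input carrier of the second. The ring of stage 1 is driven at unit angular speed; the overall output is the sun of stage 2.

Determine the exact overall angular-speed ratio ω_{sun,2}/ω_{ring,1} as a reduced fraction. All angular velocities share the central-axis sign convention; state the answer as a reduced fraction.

1240/477

Stage 1: N_ring = 26 + 2·27 = 80
Stage 1: 26(ω_s−ω_c) = −80(ω_r−ω_c),  ω_s=0, ω_r=1
Stage 1: 26(0−ω_c) = −80(1−ω_c)  ⇒  106ω_c = 80  ⇒  ω_c = 40/53
  ⇒ ω_c¹/ω_r¹ = 40/53
Stage 2: N_ring = 18 + 2·13 = 44
Stage 2: 18(ω_s−ω_c) = −44(ω_r−ω_c),  ω_r=0, ω_c=1
Stage 2: ω_s = 1 − (44/18)(0−1) = 31/9
  ⇒ ω_s²/ω_c² = 31/9
Coupling ω_c² = ω_c¹ ⇒ overall = 40/53 × 31/9 = 1240/477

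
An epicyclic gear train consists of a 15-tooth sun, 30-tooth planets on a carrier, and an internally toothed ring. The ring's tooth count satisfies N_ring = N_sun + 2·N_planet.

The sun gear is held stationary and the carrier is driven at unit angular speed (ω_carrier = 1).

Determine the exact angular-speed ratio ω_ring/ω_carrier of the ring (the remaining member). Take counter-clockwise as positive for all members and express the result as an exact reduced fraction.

6/5

N_ring = 15 + 2·30 = 75
15(ω_s−ω_c) = −75(ω_r−ω_c),  ω_s=0, ω_c=1
ω_r = 1 − (15/75)(0−1) = 6/5
ω_r/ω_c = 6/5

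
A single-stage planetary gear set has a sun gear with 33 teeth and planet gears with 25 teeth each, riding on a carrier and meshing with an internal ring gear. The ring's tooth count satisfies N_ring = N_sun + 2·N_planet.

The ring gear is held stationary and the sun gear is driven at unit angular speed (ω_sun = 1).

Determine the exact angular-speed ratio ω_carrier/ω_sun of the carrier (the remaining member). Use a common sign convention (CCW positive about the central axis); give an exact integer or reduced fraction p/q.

N_ring = 33 + 2·25 = 83
33(ω_s−ω_c) = −83(ω_r−ω_c),  ω_r=0, ω_s=1
33(1−ω_c) = −83(0−ω_c)  ⇒  116ω_c = 33  ⇒  ω_c = 33/116
ω_c/ω_s = 33/116

33/116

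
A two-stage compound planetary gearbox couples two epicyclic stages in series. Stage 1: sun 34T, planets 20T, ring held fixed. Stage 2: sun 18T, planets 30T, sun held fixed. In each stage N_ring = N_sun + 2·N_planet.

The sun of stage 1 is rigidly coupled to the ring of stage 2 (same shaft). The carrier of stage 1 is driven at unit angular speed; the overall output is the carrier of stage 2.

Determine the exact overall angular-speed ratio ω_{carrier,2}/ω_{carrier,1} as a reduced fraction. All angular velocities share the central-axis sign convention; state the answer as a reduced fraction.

351/136

Stage 1: N_ring = 34 + 2·20 = 74
Stage 1: 34(ω_s−ω_c) = −74(ω_r−ω_c),  ω_r=0, ω_c=1
Stage 1: ω_s = 1 − (74/34)(0−1) = 54/17
  ⇒ ω_s¹/ω_c¹ = 54/17
Stage 2: N_ring = 18 + 2·30 = 78
Stage 2: 18(ω_s−ω_c) = −78(ω_r−ω_c),  ω_s=0, ω_r=1
Stage 2: 18(0−ω_c) = −78(1−ω_c)  ⇒  96ω_c = 78  ⇒  ω_c = 13/16
  ⇒ ω_c²/ω_r² = 13/16
Coupling ω_r² = ω_s¹ ⇒ overall = 54/17 × 13/16 = 351/136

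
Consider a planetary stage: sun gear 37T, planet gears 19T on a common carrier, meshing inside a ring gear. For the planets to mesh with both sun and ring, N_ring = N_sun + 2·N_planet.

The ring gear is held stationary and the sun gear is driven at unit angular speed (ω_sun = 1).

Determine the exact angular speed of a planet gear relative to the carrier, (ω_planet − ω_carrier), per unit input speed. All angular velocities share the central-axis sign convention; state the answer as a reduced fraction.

-2775/2128

N_ring = 37 + 2·19 = 75
37(ω_s−ω_c) = −75(ω_r−ω_c),  ω_r=0, ω_s=1
37(1−ω_c) = −75(0−ω_c)  ⇒  112ω_c = 37  ⇒  ω_c = 37/112
sun–planet: 37·(1−37/112) = −19·(ω_p−ω_c)  ⇒  ω_p−ω_c = −(37/19)·(75/112) = -2775/2128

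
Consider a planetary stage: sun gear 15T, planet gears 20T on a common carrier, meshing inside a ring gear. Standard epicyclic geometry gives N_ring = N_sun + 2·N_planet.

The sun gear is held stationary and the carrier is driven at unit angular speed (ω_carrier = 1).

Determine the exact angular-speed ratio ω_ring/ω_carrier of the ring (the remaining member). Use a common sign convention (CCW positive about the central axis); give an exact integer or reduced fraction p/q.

14/11

N_ring = 15 + 2·20 = 55
15(ω_s−ω_c) = −55(ω_r−ω_c),  ω_s=0, ω_c=1
ω_r = 1 − (15/55)(0−1) = 14/11
ω_r/ω_c = 14/11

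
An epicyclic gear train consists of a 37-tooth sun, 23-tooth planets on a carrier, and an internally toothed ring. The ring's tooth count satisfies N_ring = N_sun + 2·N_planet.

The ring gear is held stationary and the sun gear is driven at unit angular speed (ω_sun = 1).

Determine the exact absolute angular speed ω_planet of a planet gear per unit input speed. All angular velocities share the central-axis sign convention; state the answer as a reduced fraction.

N_ring = 37 + 2·23 = 83
37(ω_s−ω_c) = −83(ω_r−ω_c),  ω_r=0, ω_s=1
37(1−ω_c) = −83(0−ω_c)  ⇒  120ω_c = 37  ⇒  ω_c = 37/120
sun–planet: 37·(1−37/120) = −23·(ω_p−ω_c)  ⇒  ω_p−ω_c = −(37/23)·(83/120) = -3071/2760
ω_p = 37/120 − 3071/2760 = -37/46

-37/46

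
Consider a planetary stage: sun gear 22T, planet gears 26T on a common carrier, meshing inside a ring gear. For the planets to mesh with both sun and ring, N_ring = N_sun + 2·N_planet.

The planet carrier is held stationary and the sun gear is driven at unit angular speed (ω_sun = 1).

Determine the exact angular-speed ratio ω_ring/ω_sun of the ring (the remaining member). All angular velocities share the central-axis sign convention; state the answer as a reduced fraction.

N_ring = 22 + 2·26 = 74
22(ω_s−ω_c) = −74(ω_r−ω_c),  ω_c=0, ω_s=1
ω_r = 0 − (22/74)(1−0) = -11/37
ω_r/ω_s = -11/37

-11/37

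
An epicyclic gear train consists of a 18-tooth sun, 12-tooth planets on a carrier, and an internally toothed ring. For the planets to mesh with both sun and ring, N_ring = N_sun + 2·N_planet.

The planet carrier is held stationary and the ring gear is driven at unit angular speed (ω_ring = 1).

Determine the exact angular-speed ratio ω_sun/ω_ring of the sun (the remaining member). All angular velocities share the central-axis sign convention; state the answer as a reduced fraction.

-7/3

N_ring = 18 + 2·12 = 42
18(ω_s−ω_c) = −42(ω_r−ω_c),  ω_c=0, ω_r=1
ω_s = 0 − (42/18)(1−0) = -7/3
ω_s/ω_r = -7/3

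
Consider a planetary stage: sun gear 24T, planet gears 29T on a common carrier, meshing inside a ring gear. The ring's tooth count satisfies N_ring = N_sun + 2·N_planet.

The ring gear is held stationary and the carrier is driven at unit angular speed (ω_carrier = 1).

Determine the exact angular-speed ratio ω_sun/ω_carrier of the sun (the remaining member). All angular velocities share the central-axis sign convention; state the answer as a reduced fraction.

N_ring = 24 + 2·29 = 82
24(ω_s−ω_c) = −82(ω_r−ω_c),  ω_r=0, ω_c=1
ω_s = 1 − (82/24)(0−1) = 53/12
ω_s/ω_c = 53/12

53/12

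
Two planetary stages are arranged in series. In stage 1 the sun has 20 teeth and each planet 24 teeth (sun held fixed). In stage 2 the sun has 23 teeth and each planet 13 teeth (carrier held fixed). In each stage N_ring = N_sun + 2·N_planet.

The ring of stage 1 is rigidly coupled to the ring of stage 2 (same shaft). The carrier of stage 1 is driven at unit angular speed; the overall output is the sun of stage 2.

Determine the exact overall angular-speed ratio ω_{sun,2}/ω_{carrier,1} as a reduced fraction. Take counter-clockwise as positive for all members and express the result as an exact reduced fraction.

-1078/391

Stage 1: N_ring = 20 + 2·24 = 68
Stage 1: 20(ω_s−ω_c) = −68(ω_r−ω_c),  ω_s=0, ω_c=1
Stage 1: ω_r = 1 − (20/68)(0−1) = 22/17
  ⇒ ω_r¹/ω_c¹ = 22/17
Stage 2: N_ring = 23 + 2·13 = 49
Stage 2: 23(ω_s−ω_c) = −49(ω_r−ω_c),  ω_c=0, ω_r=1
Stage 2: ω_s = 0 − (49/23)(1−0) = -49/23
  ⇒ ω_s²/ω_r² = -49/23
Coupling ω_r² = ω_r¹ ⇒ overall = 22/17 × -49/23 = -1078/391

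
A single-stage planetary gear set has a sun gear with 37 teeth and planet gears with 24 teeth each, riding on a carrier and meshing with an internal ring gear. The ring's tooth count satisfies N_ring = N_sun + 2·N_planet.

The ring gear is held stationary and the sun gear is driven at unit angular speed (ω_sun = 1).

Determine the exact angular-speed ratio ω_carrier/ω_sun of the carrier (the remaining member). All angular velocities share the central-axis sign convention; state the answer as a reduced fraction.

N_ring = 37 + 2·24 = 85
37(ω_s−ω_c) = −85(ω_r−ω_c),  ω_r=0, ω_s=1
37(1−ω_c) = −85(0−ω_c)  ⇒  122ω_c = 37  ⇒  ω_c = 37/122
ω_c/ω_s = 37/122

37/122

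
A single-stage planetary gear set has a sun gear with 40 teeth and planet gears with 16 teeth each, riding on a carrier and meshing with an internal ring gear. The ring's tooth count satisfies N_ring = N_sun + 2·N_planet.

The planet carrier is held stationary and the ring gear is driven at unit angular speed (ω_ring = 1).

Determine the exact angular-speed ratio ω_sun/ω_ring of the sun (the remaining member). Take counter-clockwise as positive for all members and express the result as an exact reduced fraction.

N_ring = 40 + 2·16 = 72
40(ω_s−ω_c) = −72(ω_r−ω_c),  ω_c=0, ω_r=1
ω_s = 0 − (72/40)(1−0) = -9/5
ω_s/ω_r = -9/5

-9/5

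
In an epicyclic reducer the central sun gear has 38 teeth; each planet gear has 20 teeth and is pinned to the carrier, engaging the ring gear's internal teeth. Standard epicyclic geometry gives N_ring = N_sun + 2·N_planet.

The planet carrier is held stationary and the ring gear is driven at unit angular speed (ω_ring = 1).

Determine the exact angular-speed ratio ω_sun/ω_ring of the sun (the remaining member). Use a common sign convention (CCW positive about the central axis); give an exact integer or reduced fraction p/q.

-39/19

N_ring = 38 + 2·20 = 78
38(ω_s−ω_c) = −78(ω_r−ω_c),  ω_c=0, ω_r=1
ω_s = 0 − (78/38)(1−0) = -39/19
ω_s/ω_r = -39/19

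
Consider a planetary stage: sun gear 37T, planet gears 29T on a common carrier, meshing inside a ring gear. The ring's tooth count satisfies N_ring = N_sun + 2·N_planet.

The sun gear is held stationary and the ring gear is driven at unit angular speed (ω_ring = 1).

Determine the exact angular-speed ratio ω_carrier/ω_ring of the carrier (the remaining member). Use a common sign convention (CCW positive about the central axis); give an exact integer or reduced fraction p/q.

95/132

N_ring = 37 + 2·29 = 95
37(ω_s−ω_c) = −95(ω_r−ω_c),  ω_s=0, ω_r=1
37(0−ω_c) = −95(1−ω_c)  ⇒  132ω_c = 95  ⇒  ω_c = 95/132
ω_c/ω_r = 95/132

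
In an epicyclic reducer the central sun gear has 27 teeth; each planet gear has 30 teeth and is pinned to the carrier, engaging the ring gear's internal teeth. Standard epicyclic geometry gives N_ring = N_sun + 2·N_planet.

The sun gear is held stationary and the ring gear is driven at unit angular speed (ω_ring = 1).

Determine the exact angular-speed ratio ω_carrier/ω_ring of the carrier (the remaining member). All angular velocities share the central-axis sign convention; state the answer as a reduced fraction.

29/38

N_ring = 27 + 2·30 = 87
27(ω_s−ω_c) = −87(ω_r−ω_c),  ω_s=0, ω_r=1
27(0−ω_c) = −87(1−ω_c)  ⇒  114ω_c = 87  ⇒  ω_c = 29/38
ω_c/ω_r = 29/38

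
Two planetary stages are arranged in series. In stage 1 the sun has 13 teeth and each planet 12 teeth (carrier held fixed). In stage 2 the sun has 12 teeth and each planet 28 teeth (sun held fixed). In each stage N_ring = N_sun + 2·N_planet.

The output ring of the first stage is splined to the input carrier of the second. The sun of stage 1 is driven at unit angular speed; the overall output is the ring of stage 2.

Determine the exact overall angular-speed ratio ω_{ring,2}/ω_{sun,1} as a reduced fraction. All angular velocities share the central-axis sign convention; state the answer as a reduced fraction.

Stage 1: N_ring = 13 + 2·12 = 37
Stage 1: 13(ω_s−ω_c) = −37(ω_r−ω_c),  ω_c=0, ω_s=1
Stage 1: ω_r = 0 − (13/37)(1−0) = -13/37
  ⇒ ω_r¹/ω_s¹ = -13/37
Stage 2: N_ring = 12 + 2·28 = 68
Stage 2: 12(ω_s−ω_c) = −68(ω_r−ω_c),  ω_s=0, ω_c=1
Stage 2: ω_r = 1 − (12/68)(0−1) = 20/17
  ⇒ ω_r²/ω_c² = 20/17
Coupling ω_c² = ω_r¹ ⇒ overall = -13/37 × 20/17 = -260/629

-260/629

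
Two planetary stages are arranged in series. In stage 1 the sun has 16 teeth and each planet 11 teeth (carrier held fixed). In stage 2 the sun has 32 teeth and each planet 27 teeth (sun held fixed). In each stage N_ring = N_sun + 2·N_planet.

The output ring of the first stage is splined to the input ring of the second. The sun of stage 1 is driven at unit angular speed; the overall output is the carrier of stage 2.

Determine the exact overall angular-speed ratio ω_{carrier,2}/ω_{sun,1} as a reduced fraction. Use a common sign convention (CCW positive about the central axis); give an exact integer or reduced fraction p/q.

-344/1121

Stage 1: N_ring = 16 + 2·11 = 38
Stage 1: 16(ω_s−ω_c) = −38(ω_r−ω_c),  ω_c=0, ω_s=1
Stage 1: ω_r = 0 − (16/38)(1−0) = -8/19
  ⇒ ω_r¹/ω_s¹ = -8/19
Stage 2: N_ring = 32 + 2·27 = 86
Stage 2: 32(ω_s−ω_c) = −86(ω_r−ω_c),  ω_s=0, ω_r=1
Stage 2: 32(0−ω_c) = −86(1−ω_c)  ⇒  118ω_c = 86  ⇒  ω_c = 43/59
  ⇒ ω_c²/ω_r² = 43/59
Coupling ω_r² = ω_r¹ ⇒ overall = -8/19 × 43/59 = -344/1121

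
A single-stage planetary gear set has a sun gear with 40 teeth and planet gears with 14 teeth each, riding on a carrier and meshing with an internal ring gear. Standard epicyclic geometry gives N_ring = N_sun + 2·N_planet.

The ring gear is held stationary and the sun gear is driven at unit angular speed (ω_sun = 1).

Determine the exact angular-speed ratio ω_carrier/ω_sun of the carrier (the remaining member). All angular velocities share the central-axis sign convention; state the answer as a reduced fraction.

N_ring = 40 + 2·14 = 68
40(ω_s−ω_c) = −68(ω_r−ω_c),  ω_r=0, ω_s=1
40(1−ω_c) = −68(0−ω_c)  ⇒  108ω_c = 40  ⇒  ω_c = 10/27
ω_c/ω_s = 10/27

10/27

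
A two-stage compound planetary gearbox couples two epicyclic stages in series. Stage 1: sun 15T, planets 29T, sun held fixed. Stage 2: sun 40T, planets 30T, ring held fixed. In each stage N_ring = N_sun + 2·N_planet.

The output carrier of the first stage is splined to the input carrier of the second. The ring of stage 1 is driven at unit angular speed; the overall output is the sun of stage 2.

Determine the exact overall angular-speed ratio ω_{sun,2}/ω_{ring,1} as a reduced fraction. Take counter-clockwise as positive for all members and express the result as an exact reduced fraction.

Stage 1: N_ring = 15 + 2·29 = 73
Stage 1: 15(ω_s−ω_c) = −73(ω_r−ω_c),  ω_s=0, ω_r=1
Stage 1: 15(0−ω_c) = −73(1−ω_c)  ⇒  88ω_c = 73  ⇒  ω_c = 73/88
  ⇒ ω_c¹/ω_r¹ = 73/88
Stage 2: N_ring = 40 + 2·30 = 100
Stage 2: 40(ω_s−ω_c) = −100(ω_r−ω_c),  ω_r=0, ω_c=1
Stage 2: ω_s = 1 − (100/40)(0−1) = 7/2
  ⇒ ω_s²/ω_c² = 7/2
Coupling ω_c² = ω_c¹ ⇒ overall = 73/88 × 7/2 = 511/176

511/176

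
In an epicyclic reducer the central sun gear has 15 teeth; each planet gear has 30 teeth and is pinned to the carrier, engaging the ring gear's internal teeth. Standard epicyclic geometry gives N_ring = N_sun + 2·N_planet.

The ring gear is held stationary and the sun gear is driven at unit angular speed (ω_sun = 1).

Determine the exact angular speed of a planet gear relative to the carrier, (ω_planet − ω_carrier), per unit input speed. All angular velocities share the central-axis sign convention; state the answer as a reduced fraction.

N_ring = 15 + 2·30 = 75
15(ω_s−ω_c) = −75(ω_r−ω_c),  ω_r=0, ω_s=1
15(1−ω_c) = −75(0−ω_c)  ⇒  90ω_c = 15  ⇒  ω_c = 1/6
sun–planet: 15·(1−1/6) = −30·(ω_p−ω_c)  ⇒  ω_p−ω_c = −(15/30)·(5/6) = -5/12

-5/12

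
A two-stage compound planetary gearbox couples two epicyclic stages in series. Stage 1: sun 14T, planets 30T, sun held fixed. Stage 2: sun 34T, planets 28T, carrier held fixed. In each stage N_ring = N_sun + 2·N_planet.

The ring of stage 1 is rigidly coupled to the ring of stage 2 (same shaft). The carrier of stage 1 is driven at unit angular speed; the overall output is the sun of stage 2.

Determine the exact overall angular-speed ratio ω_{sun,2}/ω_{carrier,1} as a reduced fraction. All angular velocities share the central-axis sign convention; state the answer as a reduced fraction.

Stage 1: N_ring = 14 + 2·30 = 74
Stage 1: 14(ω_s−ω_c) = −74(ω_r−ω_c),  ω_s=0, ω_c=1
Stage 1: ω_r = 1 − (14/74)(0−1) = 44/37
  ⇒ ω_r¹/ω_c¹ = 44/37
Stage 2: N_ring = 34 + 2·28 = 90
Stage 2: 34(ω_s−ω_c) = −90(ω_r−ω_c),  ω_c=0, ω_r=1
Stage 2: ω_s = 0 − (90/34)(1−0) = -45/17
  ⇒ ω_s²/ω_r² = -45/17
Coupling ω_r² = ω_r¹ ⇒ overall = 44/37 × -45/17 = -1980/629

-1980/629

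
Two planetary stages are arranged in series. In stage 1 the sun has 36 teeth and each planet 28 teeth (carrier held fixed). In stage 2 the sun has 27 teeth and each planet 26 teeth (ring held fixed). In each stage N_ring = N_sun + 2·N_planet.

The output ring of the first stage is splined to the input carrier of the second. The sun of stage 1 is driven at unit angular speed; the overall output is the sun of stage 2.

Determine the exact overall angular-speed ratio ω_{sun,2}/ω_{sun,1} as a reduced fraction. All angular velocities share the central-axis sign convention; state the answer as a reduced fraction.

Stage 1: N_ring = 36 + 2·28 = 92
Stage 1: 36(ω_s−ω_c) = −92(ω_r−ω_c),  ω_c=0, ω_s=1
Stage 1: ω_r = 0 − (36/92)(1−0) = -9/23
  ⇒ ω_r¹/ω_s¹ = -9/23
Stage 2: N_ring = 27 + 2·26 = 79
Stage 2: 27(ω_s−ω_c) = −79(ω_r−ω_c),  ω_r=0, ω_c=1
Stage 2: ω_s = 1 − (79/27)(0−1) = 106/27
  ⇒ ω_s²/ω_c² = 106/27
Coupling ω_c² = ω_r¹ ⇒ overall = -9/23 × 106/27 = -106/69

-106/69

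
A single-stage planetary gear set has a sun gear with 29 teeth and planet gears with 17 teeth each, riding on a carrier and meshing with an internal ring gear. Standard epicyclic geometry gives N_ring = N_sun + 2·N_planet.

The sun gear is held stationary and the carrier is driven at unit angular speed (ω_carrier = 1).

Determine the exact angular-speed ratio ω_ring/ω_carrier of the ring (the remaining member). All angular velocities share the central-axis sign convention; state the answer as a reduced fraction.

N_ring = 29 + 2·17 = 63
29(ω_s−ω_c) = −63(ω_r−ω_c),  ω_s=0, ω_c=1
ω_r = 1 − (29/63)(0−1) = 92/63
ω_r/ω_c = 92/63

92/63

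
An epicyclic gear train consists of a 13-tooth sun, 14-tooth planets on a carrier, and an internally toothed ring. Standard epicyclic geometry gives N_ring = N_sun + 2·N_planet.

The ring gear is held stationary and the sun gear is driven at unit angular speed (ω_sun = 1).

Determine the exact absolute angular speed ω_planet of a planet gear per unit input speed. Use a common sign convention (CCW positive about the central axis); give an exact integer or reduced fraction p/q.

N_ring = 13 + 2·14 = 41
13(ω_s−ω_c) = −41(ω_r−ω_c),  ω_r=0, ω_s=1
13(1−ω_c) = −41(0−ω_c)  ⇒  54ω_c = 13  ⇒  ω_c = 13/54
sun–planet: 13·(1−13/54) = −14·(ω_p−ω_c)  ⇒  ω_p−ω_c = −(13/14)·(41/54) = -533/756
ω_p = 13/54 − 533/756 = -13/28

-13/28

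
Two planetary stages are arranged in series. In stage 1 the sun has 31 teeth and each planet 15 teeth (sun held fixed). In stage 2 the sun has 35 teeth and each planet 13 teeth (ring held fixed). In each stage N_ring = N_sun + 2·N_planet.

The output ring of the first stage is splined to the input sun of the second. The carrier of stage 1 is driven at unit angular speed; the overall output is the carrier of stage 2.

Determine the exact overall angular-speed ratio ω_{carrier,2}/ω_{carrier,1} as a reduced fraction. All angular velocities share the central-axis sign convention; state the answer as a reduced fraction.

805/1464

Stage 1: N_ring = 31 + 2·15 = 61
Stage 1: 31(ω_s−ω_c) = −61(ω_r−ω_c),  ω_s=0, ω_c=1
Stage 1: ω_r = 1 − (31/61)(0−1) = 92/61
  ⇒ ω_r¹/ω_c¹ = 92/61
Stage 2: N_ring = 35 + 2·13 = 61
Stage 2: 35(ω_s−ω_c) = −61(ω_r−ω_c),  ω_r=0, ω_s=1
Stage 2: 35(1−ω_c) = −61(0−ω_c)  ⇒  96ω_c = 35  ⇒  ω_c = 35/96
  ⇒ ω_c²/ω_s² = 35/96
Coupling ω_s² = ω_r¹ ⇒ overall = 92/61 × 35/96 = 805/1464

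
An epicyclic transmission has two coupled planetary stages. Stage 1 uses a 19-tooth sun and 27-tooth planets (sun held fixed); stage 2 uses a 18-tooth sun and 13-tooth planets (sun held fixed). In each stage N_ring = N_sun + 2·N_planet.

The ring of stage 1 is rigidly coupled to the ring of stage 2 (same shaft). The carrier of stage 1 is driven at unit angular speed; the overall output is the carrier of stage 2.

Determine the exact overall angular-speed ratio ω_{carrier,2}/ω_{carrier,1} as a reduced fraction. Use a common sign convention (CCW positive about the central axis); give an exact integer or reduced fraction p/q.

Stage 1: N_ring = 19 + 2·27 = 73
Stage 1: 19(ω_s−ω_c) = −73(ω_r−ω_c),  ω_s=0, ω_c=1
Stage 1: ω_r = 1 − (19/73)(0−1) = 92/73
  ⇒ ω_r¹/ω_c¹ = 92/73
Stage 2: N_ring = 18 + 2·13 = 44
Stage 2: 18(ω_s−ω_c) = −44(ω_r−ω_c),  ω_s=0, ω_r=1
Stage 2: 18(0−ω_c) = −44(1−ω_c)  ⇒  62ω_c = 44  ⇒  ω_c = 22/31
  ⇒ ω_c²/ω_r² = 22/31
Coupling ω_r² = ω_r¹ ⇒ overall = 92/73 × 22/31 = 2024/2263

2024/2263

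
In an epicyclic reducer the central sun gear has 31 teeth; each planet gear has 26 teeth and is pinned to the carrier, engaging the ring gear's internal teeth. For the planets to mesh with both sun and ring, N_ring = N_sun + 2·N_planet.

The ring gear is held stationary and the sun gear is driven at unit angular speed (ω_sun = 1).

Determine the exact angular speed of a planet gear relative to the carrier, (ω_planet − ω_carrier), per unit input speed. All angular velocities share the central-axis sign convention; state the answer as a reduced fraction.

-2573/2964

N_ring = 31 + 2·26 = 83
31(ω_s−ω_c) = −83(ω_r−ω_c),  ω_r=0, ω_s=1
31(1−ω_c) = −83(0−ω_c)  ⇒  114ω_c = 31  ⇒  ω_c = 31/114
sun–planet: 31·(1−31/114) = −26·(ω_p−ω_c)  ⇒  ω_p−ω_c = −(31/26)·(83/114) = -2573/2964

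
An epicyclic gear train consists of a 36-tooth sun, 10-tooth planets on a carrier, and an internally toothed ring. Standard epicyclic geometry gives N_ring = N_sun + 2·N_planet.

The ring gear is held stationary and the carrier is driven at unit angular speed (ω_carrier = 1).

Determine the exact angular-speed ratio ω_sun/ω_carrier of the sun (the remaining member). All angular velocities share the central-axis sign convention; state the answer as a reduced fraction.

N_ring = 36 + 2·10 = 56
36(ω_s−ω_c) = −56(ω_r−ω_c),  ω_r=0, ω_c=1
ω_s = 1 − (56/36)(0−1) = 23/9
ω_s/ω_c = 23/9

23/9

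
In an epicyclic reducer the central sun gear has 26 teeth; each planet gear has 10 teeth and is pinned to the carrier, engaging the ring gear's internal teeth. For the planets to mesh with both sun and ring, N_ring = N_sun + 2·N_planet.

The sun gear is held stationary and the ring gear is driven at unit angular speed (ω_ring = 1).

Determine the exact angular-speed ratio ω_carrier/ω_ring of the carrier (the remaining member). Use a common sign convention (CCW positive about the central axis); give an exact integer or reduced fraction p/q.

23/36

N_ring = 26 + 2·10 = 46
26(ω_s−ω_c) = −46(ω_r−ω_c),  ω_s=0, ω_r=1
26(0−ω_c) = −46(1−ω_c)  ⇒  72ω_c = 46  ⇒  ω_c = 23/36
ω_c/ω_r = 23/36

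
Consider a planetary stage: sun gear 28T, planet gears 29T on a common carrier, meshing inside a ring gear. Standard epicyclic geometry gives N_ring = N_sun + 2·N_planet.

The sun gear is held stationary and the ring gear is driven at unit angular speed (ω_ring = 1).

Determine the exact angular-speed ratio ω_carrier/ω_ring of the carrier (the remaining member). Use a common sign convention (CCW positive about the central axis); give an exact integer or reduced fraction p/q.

N_ring = 28 + 2·29 = 86
28(ω_s−ω_c) = −86(ω_r−ω_c),  ω_s=0, ω_r=1
28(0−ω_c) = −86(1−ω_c)  ⇒  114ω_c = 86  ⇒  ω_c = 43/57
ω_c/ω_r = 43/57

43/57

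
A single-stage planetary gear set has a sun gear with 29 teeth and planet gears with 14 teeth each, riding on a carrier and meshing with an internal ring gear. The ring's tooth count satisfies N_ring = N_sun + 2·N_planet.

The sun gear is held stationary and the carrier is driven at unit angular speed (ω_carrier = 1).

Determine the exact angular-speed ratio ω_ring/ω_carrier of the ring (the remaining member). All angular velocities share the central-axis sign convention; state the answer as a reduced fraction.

86/57

N_ring = 29 + 2·14 = 57
29(ω_s−ω_c) = −57(ω_r−ω_c),  ω_s=0, ω_c=1
ω_r = 1 − (29/57)(0−1) = 86/57
ω_r/ω_c = 86/57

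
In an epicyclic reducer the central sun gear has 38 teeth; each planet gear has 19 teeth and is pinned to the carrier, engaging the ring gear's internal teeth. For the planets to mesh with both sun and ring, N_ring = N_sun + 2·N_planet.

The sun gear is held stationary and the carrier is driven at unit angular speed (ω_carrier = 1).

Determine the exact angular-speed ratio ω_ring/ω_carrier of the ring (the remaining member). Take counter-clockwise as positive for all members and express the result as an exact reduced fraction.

3/2

N_ring = 38 + 2·19 = 76
38(ω_s−ω_c) = −76(ω_r−ω_c),  ω_s=0, ω_c=1
ω_r = 1 − (38/76)(0−1) = 3/2
ω_r/ω_c = 3/2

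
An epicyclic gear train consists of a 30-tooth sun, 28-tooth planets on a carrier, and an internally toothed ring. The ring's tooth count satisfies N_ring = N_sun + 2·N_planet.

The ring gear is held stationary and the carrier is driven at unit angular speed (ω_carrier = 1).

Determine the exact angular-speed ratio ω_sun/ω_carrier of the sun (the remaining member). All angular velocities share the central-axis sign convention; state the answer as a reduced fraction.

58/15

N_ring = 30 + 2·28 = 86
30(ω_s−ω_c) = −86(ω_r−ω_c),  ω_r=0, ω_c=1
ω_s = 1 − (86/30)(0−1) = 58/15
ω_s/ω_c = 58/15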